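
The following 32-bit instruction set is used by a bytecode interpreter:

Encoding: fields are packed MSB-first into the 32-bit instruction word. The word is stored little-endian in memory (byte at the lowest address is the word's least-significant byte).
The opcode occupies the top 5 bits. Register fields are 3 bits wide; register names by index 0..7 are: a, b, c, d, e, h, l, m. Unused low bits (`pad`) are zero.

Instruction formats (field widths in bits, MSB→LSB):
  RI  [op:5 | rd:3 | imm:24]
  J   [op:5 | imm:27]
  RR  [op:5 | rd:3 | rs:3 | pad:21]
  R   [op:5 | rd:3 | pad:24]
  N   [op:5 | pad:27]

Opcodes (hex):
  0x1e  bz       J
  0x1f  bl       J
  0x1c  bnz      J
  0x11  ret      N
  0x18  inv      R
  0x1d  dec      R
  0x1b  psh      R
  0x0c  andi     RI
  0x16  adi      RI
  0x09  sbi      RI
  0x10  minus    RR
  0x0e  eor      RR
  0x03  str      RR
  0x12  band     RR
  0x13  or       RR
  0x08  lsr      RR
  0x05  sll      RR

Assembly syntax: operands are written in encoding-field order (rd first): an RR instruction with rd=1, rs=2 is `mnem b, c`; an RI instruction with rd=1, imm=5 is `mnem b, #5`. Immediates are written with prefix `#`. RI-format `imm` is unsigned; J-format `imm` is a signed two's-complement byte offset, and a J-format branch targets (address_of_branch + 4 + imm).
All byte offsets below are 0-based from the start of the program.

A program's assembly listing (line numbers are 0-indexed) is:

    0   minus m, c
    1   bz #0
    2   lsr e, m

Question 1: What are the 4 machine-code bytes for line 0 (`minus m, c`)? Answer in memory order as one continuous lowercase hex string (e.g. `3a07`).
00004087

line 0 (minus): pack op=0x10:5|rd=7:3|rs=2:3|pad=0:21 = 0x87400000; little→ 00 00 40 87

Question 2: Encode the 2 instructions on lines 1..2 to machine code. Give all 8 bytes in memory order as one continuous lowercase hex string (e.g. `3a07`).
L1: bz op=0x1e:5|imm=0:27 ⇒ 0xf0000000 ⇒ little 00 00 00 f0
L2: lsr op=0x8:5|rd=4:3|rs=7:3|pad=0:21 ⇒ 0x44e00000 ⇒ little 00 00 e0 44

000000f00000e044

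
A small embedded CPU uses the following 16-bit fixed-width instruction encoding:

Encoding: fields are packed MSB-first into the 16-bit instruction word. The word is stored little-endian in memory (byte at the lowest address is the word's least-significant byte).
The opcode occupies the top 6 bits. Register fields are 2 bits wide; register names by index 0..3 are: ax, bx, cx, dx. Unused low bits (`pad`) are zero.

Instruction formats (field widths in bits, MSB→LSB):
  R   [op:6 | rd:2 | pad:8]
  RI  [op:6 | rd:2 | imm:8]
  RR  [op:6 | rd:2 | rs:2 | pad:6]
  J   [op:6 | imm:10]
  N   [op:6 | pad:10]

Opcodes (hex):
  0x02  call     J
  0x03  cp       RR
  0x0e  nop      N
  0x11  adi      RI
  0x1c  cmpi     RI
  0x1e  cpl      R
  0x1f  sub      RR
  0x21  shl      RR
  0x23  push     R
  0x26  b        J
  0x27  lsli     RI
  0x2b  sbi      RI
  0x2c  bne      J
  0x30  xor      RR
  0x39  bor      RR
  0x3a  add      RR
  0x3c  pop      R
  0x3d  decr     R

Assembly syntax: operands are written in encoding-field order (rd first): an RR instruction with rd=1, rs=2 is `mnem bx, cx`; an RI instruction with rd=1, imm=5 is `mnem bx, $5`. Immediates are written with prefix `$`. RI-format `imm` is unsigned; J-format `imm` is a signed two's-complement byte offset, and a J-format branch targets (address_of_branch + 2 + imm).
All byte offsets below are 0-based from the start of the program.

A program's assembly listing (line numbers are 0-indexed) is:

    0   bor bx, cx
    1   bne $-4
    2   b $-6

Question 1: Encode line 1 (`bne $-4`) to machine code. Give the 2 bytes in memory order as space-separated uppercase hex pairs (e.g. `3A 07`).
FC B3

line 1 (bne): pack op=0x2c:6|imm=-4:10 = 0xb3fc; little→ fc b3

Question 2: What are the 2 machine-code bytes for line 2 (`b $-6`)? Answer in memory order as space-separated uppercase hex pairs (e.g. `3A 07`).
line 2 (b): pack op=0x26:6|imm=-6:10 = 0x9bfa; little→ fa 9b

FA 9B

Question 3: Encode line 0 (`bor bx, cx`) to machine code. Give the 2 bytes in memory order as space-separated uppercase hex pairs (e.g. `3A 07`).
80 E5

line 0 (bor): pack op=0x39:6|rd=1:2|rs=2:2|pad=0:6 = 0xe580; little→ 80 e5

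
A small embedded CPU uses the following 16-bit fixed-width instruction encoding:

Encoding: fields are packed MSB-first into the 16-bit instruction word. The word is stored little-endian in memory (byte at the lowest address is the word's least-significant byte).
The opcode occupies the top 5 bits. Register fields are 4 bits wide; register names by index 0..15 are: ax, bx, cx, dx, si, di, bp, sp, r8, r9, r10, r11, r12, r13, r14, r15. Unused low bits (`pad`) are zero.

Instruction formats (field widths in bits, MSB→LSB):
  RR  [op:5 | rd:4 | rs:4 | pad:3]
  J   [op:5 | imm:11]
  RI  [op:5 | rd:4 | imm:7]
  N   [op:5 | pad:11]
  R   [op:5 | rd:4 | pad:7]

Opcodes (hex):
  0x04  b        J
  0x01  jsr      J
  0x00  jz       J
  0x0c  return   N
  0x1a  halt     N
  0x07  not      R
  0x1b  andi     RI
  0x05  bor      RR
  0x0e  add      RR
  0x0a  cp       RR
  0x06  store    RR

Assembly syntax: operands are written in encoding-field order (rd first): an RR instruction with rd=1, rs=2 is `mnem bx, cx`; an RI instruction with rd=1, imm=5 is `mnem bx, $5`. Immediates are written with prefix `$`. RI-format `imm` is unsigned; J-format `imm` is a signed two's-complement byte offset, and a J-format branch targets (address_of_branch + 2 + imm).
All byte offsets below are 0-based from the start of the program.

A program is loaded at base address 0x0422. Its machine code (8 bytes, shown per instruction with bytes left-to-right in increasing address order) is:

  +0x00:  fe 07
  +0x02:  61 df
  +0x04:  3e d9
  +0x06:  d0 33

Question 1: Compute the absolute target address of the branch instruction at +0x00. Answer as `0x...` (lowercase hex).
+0x00: fe 07 ⇒ word 0x07fe (little)
  top 5b → 0x0 → jz [J]
  imm: (w>>0)&0x7ff=0x7fe (s11→-2) → $-2
  target = base 0x0422 + off 0x00 + 2 + imm -2 = 0x0422

0x0422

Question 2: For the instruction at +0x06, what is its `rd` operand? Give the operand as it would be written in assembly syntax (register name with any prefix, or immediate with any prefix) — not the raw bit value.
sp

[06] d0 33 → 0x33d0
  op=0x33d0>>11=0x6 ⇒ store (RR)
  rd@[10:7]=0x7 ⇒ sp
  rs@[6:3]=0xa ⇒ r10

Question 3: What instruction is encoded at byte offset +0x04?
@+04  little-endian(3e d9) = 0xd93e
  op=0xd93e>>11=0x1b ⇒ andi (RI)
  [10:7] rd=2 = cx
  [6:0] imm=62 = $62

andi cx, $62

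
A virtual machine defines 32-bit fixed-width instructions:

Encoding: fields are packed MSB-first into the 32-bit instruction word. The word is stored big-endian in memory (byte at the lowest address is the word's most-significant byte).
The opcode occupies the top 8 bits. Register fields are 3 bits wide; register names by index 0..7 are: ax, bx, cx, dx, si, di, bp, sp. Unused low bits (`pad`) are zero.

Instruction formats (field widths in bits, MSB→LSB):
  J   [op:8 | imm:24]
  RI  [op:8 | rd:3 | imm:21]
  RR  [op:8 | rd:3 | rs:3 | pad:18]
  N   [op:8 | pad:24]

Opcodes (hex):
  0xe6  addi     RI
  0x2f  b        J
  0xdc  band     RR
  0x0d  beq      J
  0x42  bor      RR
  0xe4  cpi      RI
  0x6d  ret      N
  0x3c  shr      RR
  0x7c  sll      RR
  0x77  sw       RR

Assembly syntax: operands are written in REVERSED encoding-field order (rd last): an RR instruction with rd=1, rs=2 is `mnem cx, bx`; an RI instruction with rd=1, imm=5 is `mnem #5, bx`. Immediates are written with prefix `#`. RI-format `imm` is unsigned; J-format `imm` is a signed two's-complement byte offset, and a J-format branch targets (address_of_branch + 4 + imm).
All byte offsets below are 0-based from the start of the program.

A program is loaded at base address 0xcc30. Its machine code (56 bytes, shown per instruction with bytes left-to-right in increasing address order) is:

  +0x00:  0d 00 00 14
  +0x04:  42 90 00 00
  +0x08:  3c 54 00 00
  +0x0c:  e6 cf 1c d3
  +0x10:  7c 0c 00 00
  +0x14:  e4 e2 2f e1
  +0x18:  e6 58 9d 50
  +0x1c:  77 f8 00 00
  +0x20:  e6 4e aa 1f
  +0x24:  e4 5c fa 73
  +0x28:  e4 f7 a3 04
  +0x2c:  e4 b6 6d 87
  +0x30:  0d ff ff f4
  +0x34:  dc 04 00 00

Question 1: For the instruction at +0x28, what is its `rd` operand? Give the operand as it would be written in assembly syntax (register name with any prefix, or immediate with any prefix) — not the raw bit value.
off 0x28: read e4 f7 a3 04 as big → 0xe4f7a304
  top 8b → 0xe4 → cpi [RI]
  rd@[23:21]=0x7 ⇒ sp
  imm@[20:0]=0x17a304 ⇒ #1549060

sp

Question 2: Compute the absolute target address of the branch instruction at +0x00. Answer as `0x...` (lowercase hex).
[00] 0d 00 00 14 → 0x0d000014
  op=0x0d000014>>24=0xd ⇒ beq (J)
  imm@[23:0]=0x14 ⇒ #20
  target = base 0xcc30 + off 0x00 + 4 + imm 20 = 0xcc48

0xcc48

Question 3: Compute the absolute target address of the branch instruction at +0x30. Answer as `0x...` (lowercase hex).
0xcc58

+0x30: 0d ff ff f4 ⇒ word 0x0dfffff4 (big)
  op=0x0dfffff4>>24=0xd ⇒ beq (J)
  imm@[23:0]=0xfffff4 (s24→-12) ⇒ #-12
  target = base 0xcc30 + off 0x30 + 4 + imm -12 = 0xcc58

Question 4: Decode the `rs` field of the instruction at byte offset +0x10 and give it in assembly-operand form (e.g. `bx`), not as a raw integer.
dx

off 0x10: read 7c 0c 00 00 as big → 0x7c0c0000
  top 8b → 0x7c → sll [RR]
  [23:21] rd=0 = ax
  [20:18] rs=3 = dx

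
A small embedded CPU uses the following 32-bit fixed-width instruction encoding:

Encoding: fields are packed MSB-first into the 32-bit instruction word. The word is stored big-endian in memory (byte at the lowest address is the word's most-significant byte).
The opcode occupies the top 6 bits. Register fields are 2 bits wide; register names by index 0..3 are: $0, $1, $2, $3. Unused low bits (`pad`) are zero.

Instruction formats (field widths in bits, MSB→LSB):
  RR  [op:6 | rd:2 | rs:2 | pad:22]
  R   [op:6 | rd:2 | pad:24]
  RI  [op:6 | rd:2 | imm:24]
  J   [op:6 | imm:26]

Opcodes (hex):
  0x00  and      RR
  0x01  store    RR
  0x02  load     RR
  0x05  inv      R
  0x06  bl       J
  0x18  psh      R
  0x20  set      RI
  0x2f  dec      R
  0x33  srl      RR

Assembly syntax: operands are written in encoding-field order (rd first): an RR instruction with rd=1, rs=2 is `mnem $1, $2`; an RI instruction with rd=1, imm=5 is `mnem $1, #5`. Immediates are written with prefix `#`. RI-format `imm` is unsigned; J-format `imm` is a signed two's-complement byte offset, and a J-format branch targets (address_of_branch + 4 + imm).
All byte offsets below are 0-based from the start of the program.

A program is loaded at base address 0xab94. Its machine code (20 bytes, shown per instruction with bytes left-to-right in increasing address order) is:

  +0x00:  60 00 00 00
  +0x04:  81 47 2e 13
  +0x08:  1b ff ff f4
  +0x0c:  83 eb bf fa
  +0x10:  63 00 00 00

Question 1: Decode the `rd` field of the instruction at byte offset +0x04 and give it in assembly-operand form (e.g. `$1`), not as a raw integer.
$1

+0x04: 81 47 2e 13 ⇒ word 0x81472e13 (big)
  opcode bits[31:26]=0x20: set/RI
  rd: (w>>24)&0x3=0x1 → $1
  imm: (w>>0)&0xffffff=0x472e13 → #4664851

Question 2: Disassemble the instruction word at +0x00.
@+00  big-endian(60 00 00 00) = 0x60000000
  top 6b → 0x18 → psh [R]
  [25:24] rd=0 = $0

psh $0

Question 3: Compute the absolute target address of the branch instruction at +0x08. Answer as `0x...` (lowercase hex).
0xab94

[08] 1b ff ff f4 → 0x1bfffff4
  top 6b → 0x6 → bl [J]
  [25:0] imm=67108852 (s26→-12) = #-12
  target = base 0xab94 + off 0x08 + 4 + imm -12 = 0xab94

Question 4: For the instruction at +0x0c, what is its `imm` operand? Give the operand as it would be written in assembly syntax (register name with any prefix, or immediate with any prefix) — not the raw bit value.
#15450106

off 0x0c: read 83 eb bf fa as big → 0x83ebbffa
  opcode bits[31:26]=0x20: set/RI
  rd: (w>>24)&0x3=0x3 → $3
  imm: (w>>0)&0xffffff=0xebbffa → #15450106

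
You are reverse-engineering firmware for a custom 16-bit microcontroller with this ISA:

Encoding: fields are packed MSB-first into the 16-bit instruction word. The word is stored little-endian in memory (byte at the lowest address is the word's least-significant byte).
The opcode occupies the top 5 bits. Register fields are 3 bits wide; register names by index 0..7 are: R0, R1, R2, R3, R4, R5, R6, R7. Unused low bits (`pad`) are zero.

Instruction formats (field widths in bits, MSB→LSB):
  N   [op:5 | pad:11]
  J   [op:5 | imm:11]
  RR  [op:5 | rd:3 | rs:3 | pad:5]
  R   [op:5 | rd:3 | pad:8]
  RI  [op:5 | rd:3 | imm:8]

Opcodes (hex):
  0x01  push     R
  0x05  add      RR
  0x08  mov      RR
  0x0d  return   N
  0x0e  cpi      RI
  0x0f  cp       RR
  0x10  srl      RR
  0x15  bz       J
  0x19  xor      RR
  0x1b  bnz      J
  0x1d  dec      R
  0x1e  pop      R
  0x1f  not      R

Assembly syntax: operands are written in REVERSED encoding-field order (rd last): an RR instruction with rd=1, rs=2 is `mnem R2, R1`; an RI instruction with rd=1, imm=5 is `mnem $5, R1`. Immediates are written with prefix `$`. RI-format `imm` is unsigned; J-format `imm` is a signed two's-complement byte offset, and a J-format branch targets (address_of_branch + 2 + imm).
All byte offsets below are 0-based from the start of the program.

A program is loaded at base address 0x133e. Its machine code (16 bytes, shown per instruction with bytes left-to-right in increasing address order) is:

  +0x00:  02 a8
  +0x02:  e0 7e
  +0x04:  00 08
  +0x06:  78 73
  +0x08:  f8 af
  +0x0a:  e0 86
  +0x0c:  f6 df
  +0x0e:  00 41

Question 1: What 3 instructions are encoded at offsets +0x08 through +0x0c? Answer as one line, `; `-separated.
bz $-8; srl R7, R6; bnz $-10

+0x08: f8 af ⇒ word 0xaff8 (little)
  top 5b → 0x15 → bz [J]
  [10:0] imm=2040 (s11→-8) = $-8
+0x0a: e0 86 ⇒ word 0x86e0 (little)
  top 5b → 0x10 → srl [RR]
  [10:8] rd=6 = R6
  [7:5] rs=7 = R7
+0x0c: f6 df ⇒ word 0xdff6 (little)
  top 5b → 0x1b → bnz [J]
  [10:0] imm=2038 (s11→-10) = $-10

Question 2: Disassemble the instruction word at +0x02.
cp R7, R6

[02] e0 7e → 0x7ee0
  op=0x7ee0>>11=0xf ⇒ cp (RR)
  rd: (w>>8)&0x7=0x6 → R6
  rs: (w>>5)&0x7=0x7 → R7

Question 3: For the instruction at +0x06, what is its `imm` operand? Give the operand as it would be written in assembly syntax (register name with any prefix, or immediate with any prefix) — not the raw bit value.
$120

[06] 78 73 → 0x7378
  op=0x7378>>11=0xe ⇒ cpi (RI)
  rd: (w>>8)&0x7=0x3 → R3
  imm: (w>>0)&0xff=0x78 → $120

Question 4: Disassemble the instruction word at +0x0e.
+0x0e: 00 41 ⇒ word 0x4100 (little)
  opcode bits[15:11]=0x8: mov/RR
  rd: (w>>8)&0x7=0x1 → R1
  rs: (w>>5)&0x7=0x0 → R0

mov R0, R1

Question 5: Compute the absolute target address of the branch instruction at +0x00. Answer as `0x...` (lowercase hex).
[00] 02 a8 → 0xa802
  top 5b → 0x15 → bz [J]
  imm@[10:0]=0x2 ⇒ $2
  target = base 0x133e + off 0x00 + 2 + imm 2 = 0x1342

0x1342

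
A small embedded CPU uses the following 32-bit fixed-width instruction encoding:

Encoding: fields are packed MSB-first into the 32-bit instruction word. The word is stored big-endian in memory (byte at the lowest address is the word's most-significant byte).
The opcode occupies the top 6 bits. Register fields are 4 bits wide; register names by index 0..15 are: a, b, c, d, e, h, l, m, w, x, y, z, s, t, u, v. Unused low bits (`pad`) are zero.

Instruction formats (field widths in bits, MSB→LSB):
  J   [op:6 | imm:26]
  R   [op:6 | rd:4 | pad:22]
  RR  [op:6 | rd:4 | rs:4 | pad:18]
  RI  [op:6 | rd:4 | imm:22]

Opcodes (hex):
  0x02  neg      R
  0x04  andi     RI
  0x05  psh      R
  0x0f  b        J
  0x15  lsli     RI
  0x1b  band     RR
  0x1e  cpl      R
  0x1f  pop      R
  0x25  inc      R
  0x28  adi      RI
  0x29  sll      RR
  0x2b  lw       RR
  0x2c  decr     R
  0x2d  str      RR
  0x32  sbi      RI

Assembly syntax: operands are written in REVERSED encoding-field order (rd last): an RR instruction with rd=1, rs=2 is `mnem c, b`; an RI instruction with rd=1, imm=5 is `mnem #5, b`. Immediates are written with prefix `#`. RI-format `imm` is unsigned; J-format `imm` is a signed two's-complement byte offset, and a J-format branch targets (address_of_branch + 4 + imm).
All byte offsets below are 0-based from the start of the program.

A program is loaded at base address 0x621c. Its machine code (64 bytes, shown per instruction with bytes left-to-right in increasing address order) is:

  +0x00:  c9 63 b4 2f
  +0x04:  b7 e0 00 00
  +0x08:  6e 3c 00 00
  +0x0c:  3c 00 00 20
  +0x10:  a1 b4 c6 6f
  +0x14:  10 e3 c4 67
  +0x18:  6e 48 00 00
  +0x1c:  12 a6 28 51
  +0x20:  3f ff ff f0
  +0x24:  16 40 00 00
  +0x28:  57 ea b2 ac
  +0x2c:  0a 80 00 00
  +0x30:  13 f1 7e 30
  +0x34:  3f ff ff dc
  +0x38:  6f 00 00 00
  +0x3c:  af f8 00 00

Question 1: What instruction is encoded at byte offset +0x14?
andi #2344039, d

[14] 10 e3 c4 67 → 0x10e3c467
  op=0x10e3c467>>26=0x4 ⇒ andi (RI)
  rd@[25:22]=0x3 ⇒ d
  imm@[21:0]=0x23c467 ⇒ #2344039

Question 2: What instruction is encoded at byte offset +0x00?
@+00  big-endian(c9 63 b4 2f) = 0xc963b42f
  op=0xc963b42f>>26=0x32 ⇒ sbi (RI)
  [25:22] rd=5 = h
  [21:0] imm=2339887 = #2339887

sbi #2339887, h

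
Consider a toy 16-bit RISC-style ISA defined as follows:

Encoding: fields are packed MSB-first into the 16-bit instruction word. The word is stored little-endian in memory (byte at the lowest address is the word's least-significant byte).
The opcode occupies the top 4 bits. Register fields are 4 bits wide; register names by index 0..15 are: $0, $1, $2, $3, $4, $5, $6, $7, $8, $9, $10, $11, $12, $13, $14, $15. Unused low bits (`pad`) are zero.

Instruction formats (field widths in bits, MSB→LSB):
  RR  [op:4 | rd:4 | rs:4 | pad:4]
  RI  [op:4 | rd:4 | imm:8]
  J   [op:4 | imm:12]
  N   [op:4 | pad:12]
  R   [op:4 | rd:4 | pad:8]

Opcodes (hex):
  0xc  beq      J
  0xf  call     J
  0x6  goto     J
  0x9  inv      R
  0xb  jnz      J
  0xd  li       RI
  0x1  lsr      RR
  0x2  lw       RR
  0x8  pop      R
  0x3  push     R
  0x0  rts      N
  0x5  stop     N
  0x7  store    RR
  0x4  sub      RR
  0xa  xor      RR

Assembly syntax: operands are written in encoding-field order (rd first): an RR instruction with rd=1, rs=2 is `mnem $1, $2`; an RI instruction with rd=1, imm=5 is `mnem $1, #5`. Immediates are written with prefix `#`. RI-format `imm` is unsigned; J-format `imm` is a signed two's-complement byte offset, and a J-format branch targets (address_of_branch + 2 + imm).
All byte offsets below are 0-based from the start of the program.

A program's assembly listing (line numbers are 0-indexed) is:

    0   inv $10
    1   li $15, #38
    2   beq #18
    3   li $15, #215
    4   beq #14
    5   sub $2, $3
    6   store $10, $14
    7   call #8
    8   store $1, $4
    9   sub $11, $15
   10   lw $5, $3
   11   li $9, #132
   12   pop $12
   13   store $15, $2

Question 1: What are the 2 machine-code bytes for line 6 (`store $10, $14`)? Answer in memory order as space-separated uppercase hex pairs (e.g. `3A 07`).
L6: store op=0x7:4|rd=10:4|rs=14:4|pad=0:4 ⇒ 0x7ae0 ⇒ little e0 7a

E0 7A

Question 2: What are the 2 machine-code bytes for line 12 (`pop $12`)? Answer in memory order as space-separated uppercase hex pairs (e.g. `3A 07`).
12. pop fields op=0x8:4|rd=12:4|pad=0:8 → word 8c00h → 00 8c

00 8C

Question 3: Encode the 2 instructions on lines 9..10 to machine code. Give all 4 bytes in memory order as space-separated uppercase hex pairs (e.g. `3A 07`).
9. sub fields op=0x4:4|rd=11:4|rs=15:4|pad=0:4 → word 4bf0h → f0 4b
10. lw fields op=0x2:4|rd=5:4|rs=3:4|pad=0:4 → word 2530h → 30 25

F0 4B 30 25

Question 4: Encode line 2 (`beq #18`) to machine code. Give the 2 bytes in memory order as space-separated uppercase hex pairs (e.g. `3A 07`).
12 C0

line 2 (beq): pack op=0xc:4|imm=18:12 = 0xc012; little→ 12 c0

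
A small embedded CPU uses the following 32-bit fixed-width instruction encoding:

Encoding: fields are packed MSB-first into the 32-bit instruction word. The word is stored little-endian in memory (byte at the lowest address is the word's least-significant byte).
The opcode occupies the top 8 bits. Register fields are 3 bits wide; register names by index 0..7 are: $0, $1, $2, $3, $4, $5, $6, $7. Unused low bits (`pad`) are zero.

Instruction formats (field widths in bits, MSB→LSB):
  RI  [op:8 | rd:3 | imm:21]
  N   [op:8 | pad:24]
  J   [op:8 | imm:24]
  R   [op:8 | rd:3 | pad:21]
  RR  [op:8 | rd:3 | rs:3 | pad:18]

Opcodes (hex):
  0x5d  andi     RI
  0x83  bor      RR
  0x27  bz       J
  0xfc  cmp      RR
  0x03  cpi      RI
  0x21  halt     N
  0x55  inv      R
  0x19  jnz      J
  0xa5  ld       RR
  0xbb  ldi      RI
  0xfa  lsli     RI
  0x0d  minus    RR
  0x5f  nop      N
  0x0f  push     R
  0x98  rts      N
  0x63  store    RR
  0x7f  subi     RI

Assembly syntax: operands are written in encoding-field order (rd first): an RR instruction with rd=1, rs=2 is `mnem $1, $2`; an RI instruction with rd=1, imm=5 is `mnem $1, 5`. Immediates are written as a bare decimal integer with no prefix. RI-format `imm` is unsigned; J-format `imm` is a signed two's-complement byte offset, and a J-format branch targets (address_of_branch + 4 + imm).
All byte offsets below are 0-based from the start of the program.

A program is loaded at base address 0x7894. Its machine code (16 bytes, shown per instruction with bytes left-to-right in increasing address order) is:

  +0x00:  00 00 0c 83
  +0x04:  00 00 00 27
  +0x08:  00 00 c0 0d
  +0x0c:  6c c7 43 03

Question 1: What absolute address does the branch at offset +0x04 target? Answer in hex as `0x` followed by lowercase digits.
+0x04: 00 00 00 27 ⇒ word 0x27000000 (little)
  op=0x27000000>>24=0x27 ⇒ bz (J)
  imm: (w>>0)&0xffffff=0x0 → 0
  target = base 0x7894 + off 0x04 + 4 + imm 0 = 0x789c

0x789c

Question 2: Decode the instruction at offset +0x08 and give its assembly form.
[08] 00 00 c0 0d → 0x0dc00000
  op=0x0dc00000>>24=0xd ⇒ minus (RR)
  rd: (w>>21)&0x7=0x6 → $6
  rs: (w>>18)&0x7=0x0 → $0

minus $6, $0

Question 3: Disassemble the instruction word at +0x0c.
cpi $2, 247660

off 0x0c: read 6c c7 43 03 as little → 0x0343c76c
  opcode bits[31:24]=0x3: cpi/RI
  rd@[23:21]=0x2 ⇒ $2
  imm@[20:0]=0x3c76c ⇒ 247660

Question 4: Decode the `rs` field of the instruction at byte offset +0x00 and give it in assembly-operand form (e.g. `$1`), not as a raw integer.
+0x00: 00 00 0c 83 ⇒ word 0x830c0000 (little)
  opcode bits[31:24]=0x83: bor/RR
  rd: (w>>21)&0x7=0x0 → $0
  rs: (w>>18)&0x7=0x3 → $3

$3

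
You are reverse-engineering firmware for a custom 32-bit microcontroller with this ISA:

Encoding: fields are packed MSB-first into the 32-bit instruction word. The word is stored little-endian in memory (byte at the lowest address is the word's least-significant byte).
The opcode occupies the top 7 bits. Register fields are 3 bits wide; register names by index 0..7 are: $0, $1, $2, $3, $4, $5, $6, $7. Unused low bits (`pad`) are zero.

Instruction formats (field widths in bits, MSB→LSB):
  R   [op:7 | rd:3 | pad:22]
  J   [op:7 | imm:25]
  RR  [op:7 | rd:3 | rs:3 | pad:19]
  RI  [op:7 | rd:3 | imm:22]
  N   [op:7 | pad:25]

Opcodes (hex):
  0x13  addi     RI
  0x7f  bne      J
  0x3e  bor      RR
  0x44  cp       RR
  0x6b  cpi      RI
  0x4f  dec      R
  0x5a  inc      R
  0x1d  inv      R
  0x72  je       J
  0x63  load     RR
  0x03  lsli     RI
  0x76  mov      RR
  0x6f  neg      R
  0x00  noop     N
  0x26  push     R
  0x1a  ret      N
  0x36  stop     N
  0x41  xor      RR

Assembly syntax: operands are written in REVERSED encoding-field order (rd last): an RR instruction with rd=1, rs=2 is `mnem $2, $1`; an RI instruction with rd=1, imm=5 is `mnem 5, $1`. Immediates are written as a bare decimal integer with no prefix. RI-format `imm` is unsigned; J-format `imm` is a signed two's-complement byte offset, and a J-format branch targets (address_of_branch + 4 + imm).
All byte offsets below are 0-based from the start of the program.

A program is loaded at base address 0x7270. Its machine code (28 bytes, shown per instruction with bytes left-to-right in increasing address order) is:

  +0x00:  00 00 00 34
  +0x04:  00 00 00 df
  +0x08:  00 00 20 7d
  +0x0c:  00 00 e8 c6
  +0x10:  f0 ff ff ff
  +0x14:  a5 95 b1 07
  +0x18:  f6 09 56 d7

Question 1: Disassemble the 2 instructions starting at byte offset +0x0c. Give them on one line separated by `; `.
load $5, $3; bne -16

off 0x0c: read 00 00 e8 c6 as little → 0xc6e80000
  op=0xc6e80000>>25=0x63 ⇒ load (RR)
  rd: (w>>22)&0x7=0x3 → $3
  rs: (w>>19)&0x7=0x5 → $5
off 0x10: read f0 ff ff ff as little → 0xfffffff0
  op=0xfffffff0>>25=0x7f ⇒ bne (J)
  imm: (w>>0)&0x1ffffff=0x1fffff0 (s25→-16) → -16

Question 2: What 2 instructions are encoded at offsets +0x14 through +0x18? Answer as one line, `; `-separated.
off 0x14: read a5 95 b1 07 as little → 0x07b195a5
  top 7b → 0x3 → lsli [RI]
  rd@[24:22]=0x6 ⇒ $6
  imm@[21:0]=0x3195a5 ⇒ 3249573
off 0x18: read f6 09 56 d7 as little → 0xd75609f6
  top 7b → 0x6b → cpi [RI]
  rd@[24:22]=0x5 ⇒ $5
  imm@[21:0]=0x1609f6 ⇒ 1444342

lsli 3249573, $6; cpi 1444342, $5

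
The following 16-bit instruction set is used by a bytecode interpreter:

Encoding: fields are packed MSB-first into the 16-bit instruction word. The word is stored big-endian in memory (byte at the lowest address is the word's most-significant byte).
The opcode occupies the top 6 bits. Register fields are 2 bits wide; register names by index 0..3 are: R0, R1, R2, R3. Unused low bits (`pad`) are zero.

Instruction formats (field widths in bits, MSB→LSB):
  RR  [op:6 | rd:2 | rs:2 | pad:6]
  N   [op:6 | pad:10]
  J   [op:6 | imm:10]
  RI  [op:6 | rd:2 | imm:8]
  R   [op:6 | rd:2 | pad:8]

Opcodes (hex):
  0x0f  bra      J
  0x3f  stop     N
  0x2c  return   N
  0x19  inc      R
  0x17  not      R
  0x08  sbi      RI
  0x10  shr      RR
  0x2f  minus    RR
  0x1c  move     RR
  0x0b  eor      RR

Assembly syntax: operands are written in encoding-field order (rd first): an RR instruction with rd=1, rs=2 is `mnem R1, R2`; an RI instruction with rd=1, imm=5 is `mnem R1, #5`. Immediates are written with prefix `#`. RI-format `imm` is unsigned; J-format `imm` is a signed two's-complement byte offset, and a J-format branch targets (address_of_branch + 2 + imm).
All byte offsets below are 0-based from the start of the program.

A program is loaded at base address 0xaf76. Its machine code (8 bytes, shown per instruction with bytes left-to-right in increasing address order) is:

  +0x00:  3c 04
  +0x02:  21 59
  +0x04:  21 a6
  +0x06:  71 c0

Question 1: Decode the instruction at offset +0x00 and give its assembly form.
+0x00: 3c 04 ⇒ word 0x3c04 (big)
  top 6b → 0xf → bra [J]
  imm: (w>>0)&0x3ff=0x4 → #4

bra #4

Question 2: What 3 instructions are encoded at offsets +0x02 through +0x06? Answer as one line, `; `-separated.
+0x02: 21 59 ⇒ word 0x2159 (big)
  op=0x2159>>10=0x8 ⇒ sbi (RI)
  [9:8] rd=1 = R1
  [7:0] imm=89 = #89
+0x04: 21 a6 ⇒ word 0x21a6 (big)
  op=0x21a6>>10=0x8 ⇒ sbi (RI)
  [9:8] rd=1 = R1
  [7:0] imm=166 = #166
+0x06: 71 c0 ⇒ word 0x71c0 (big)
  op=0x71c0>>10=0x1c ⇒ move (RR)
  [9:8] rd=1 = R1
  [7:6] rs=3 = R3

sbi R1, #89; sbi R1, #166; move R1, R3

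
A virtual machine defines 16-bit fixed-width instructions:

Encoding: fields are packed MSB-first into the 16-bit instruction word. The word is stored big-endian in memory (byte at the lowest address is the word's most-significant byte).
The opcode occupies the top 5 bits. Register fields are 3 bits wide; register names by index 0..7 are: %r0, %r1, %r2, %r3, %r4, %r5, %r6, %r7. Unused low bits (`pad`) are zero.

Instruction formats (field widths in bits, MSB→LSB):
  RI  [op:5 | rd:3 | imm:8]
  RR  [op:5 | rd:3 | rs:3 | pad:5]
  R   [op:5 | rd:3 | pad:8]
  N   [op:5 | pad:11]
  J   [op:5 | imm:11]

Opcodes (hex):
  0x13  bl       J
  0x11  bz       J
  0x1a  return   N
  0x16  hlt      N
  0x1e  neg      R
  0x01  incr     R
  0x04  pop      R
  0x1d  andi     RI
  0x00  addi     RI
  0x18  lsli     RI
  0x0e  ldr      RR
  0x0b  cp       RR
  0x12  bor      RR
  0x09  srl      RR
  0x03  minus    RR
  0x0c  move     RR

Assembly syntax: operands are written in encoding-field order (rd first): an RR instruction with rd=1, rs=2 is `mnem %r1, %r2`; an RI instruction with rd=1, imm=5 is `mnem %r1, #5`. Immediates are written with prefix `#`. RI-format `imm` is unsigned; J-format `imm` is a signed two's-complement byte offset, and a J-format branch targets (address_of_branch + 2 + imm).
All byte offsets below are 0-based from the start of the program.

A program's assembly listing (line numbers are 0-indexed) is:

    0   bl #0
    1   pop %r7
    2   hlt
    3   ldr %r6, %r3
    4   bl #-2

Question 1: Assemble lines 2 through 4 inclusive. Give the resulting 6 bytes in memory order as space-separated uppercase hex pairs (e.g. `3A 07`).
B0 00 76 60 9F FE

L2: hlt op=0x16:5|pad=0:11 ⇒ 0xb000 ⇒ big b0 00
L3: ldr op=0xe:5|rd=6:3|rs=3:3|pad=0:5 ⇒ 0x7660 ⇒ big 76 60
L4: bl op=0x13:5|imm=-2:11 ⇒ 0x9ffe ⇒ big 9f fe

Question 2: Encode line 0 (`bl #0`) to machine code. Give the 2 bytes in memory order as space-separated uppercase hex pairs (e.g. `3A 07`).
98 00

0. bl fields op=0x13:5|imm=0:11 → word 9800h → 98 00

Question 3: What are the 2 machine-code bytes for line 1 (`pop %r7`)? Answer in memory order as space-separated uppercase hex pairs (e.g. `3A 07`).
27 00

L1: pop op=0x4:5|rd=7:3|pad=0:8 ⇒ 0x2700 ⇒ big 27 00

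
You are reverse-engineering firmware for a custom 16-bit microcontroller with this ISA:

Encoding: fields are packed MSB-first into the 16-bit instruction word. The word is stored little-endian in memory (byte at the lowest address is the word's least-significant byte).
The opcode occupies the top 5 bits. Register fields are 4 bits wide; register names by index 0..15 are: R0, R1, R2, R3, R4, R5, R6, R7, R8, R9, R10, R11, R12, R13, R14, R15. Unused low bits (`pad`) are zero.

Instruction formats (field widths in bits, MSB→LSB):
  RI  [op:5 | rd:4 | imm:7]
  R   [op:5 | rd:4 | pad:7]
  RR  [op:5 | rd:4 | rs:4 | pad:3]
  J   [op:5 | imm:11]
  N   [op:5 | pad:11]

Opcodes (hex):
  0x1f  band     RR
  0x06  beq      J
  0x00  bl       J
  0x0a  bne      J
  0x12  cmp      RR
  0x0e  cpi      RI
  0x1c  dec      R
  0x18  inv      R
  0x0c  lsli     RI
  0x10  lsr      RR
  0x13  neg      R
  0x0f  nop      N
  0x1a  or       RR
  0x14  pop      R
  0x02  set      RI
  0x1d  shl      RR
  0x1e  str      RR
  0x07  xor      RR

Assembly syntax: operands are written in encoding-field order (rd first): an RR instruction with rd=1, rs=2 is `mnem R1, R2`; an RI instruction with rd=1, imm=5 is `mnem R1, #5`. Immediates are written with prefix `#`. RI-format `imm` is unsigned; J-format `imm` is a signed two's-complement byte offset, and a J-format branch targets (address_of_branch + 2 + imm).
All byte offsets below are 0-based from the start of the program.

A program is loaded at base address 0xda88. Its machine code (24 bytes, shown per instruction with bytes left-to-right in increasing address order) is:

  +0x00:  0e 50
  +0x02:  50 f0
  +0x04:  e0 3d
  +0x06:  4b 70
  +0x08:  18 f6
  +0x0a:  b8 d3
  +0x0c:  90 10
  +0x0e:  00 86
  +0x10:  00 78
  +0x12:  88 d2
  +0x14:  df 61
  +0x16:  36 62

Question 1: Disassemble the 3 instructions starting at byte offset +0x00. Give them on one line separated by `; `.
bne #14; str R0, R10; xor R11, R12

[00] 0e 50 → 0x500e
  top 5b → 0xa → bne [J]
  imm: (w>>0)&0x7ff=0xe → #14
[02] 50 f0 → 0xf050
  top 5b → 0x1e → str [RR]
  rd: (w>>7)&0xf=0x0 → R0
  rs: (w>>3)&0xf=0xa → R10
[04] e0 3d → 0x3de0
  top 5b → 0x7 → xor [RR]
  rd: (w>>7)&0xf=0xb → R11
  rs: (w>>3)&0xf=0xc → R12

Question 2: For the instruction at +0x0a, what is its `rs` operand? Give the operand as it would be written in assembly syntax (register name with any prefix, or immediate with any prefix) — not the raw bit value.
R7

+0x0a: b8 d3 ⇒ word 0xd3b8 (little)
  op=0xd3b8>>11=0x1a ⇒ or (RR)
  rd: (w>>7)&0xf=0x7 → R7
  rs: (w>>3)&0xf=0x7 → R7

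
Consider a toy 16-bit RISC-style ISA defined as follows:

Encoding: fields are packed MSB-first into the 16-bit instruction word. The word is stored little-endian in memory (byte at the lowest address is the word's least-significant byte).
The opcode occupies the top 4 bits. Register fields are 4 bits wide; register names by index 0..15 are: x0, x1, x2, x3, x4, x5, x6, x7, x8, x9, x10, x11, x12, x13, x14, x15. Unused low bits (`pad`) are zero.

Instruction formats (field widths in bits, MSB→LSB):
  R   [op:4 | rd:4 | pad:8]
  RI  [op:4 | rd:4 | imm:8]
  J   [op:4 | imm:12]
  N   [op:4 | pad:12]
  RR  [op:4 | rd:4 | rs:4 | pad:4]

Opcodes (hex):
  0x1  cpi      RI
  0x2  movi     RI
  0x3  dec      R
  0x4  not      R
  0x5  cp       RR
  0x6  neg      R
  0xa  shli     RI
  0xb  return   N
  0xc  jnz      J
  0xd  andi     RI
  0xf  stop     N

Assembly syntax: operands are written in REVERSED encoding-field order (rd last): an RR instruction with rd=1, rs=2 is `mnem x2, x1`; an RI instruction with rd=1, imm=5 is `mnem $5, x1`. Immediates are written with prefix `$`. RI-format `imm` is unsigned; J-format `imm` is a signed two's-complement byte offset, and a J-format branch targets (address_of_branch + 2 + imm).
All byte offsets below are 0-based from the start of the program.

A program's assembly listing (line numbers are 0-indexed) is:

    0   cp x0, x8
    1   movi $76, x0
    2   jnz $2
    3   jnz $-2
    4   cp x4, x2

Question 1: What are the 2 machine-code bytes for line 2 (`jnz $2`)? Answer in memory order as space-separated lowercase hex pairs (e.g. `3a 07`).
02 c0

2. jnz fields op=0xc:4|imm=2:12 → word c002h → 02 c0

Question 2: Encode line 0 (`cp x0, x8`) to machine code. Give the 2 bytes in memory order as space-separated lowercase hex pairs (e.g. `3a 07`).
0. cp fields op=0x5:4|rd=8:4|rs=0:4|pad=0:4 → word 5800h → 00 58

00 58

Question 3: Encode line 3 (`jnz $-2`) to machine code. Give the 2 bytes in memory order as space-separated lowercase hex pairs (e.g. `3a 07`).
fe cf

3. jnz fields op=0xc:4|imm=-2:12 → word cffeh → fe cf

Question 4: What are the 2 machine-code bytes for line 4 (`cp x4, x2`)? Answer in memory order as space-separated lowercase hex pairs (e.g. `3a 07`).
40 52

4. cp fields op=0x5:4|rd=2:4|rs=4:4|pad=0:4 → word 5240h → 40 52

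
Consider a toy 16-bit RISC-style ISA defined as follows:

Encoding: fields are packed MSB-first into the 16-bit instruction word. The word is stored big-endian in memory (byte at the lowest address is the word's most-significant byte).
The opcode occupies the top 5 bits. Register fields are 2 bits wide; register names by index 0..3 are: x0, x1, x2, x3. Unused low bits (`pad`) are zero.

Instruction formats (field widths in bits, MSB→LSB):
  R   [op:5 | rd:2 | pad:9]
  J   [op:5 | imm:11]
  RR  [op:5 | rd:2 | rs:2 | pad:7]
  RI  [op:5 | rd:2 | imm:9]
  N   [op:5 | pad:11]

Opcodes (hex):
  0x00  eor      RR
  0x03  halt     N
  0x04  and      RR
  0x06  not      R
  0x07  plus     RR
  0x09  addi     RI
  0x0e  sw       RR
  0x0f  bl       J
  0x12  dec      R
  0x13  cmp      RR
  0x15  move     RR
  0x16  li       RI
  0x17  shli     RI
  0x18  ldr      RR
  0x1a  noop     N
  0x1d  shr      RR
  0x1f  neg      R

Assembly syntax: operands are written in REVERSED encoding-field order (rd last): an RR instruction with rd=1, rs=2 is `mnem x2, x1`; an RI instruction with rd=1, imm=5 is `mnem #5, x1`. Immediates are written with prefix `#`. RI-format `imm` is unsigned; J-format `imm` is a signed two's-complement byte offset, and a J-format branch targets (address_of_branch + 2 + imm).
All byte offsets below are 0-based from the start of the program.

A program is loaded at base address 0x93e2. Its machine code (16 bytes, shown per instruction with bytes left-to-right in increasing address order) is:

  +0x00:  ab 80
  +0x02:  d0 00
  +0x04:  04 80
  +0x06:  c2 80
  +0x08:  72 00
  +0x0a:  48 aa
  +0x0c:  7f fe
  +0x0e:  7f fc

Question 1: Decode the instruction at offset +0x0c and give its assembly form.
@+0c  big-endian(7f fe) = 0x7ffe
  opcode bits[15:11]=0xf: bl/J
  imm: (w>>0)&0x7ff=0x7fe (s11→-2) → #-2

bl #-2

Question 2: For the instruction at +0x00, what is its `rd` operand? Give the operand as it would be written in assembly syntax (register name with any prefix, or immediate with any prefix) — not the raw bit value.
@+00  big-endian(ab 80) = 0xab80
  top 5b → 0x15 → move [RR]
  rd: (w>>9)&0x3=0x1 → x1
  rs: (w>>7)&0x3=0x3 → x3

x1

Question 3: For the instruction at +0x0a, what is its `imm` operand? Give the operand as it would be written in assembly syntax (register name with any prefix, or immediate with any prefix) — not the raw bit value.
#170

+0x0a: 48 aa ⇒ word 0x48aa (big)
  op=0x48aa>>11=0x9 ⇒ addi (RI)
  rd: (w>>9)&0x3=0x0 → x0
  imm: (w>>0)&0x1ff=0xaa → #170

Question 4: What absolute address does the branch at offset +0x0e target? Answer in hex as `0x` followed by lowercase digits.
+0x0e: 7f fc ⇒ word 0x7ffc (big)
  top 5b → 0xf → bl [J]
  imm@[10:0]=0x7fc (s11→-4) ⇒ #-4
  target = base 0x93e2 + off 0x0e + 2 + imm -4 = 0x93ee

0x93ee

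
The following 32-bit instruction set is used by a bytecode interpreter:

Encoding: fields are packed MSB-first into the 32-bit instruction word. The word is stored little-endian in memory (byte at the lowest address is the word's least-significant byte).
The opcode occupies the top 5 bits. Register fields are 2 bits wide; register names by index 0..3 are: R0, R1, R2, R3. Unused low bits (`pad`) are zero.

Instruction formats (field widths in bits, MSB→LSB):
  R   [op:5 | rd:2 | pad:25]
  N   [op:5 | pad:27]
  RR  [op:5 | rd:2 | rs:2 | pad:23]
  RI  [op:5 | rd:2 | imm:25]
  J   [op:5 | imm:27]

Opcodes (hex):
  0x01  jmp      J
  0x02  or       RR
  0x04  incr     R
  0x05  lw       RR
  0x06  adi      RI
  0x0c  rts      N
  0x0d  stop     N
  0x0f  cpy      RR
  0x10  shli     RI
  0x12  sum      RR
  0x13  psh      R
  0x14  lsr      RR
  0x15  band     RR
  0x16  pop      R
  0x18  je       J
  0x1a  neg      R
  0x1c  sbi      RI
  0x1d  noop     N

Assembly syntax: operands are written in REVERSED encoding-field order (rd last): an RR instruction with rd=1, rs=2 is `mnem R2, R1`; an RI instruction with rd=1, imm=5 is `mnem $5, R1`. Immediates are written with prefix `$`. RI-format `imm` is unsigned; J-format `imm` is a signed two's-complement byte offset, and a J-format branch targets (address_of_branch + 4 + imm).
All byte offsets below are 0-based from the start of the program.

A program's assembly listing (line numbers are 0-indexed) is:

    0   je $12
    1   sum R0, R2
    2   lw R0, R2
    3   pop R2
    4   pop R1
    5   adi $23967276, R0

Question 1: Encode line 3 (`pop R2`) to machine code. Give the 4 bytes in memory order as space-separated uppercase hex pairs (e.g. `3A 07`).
00 00 00 B4

line 3 (pop): pack op=0x16:5|rd=2:2|pad=0:25 = 0xb4000000; little→ 00 00 00 b4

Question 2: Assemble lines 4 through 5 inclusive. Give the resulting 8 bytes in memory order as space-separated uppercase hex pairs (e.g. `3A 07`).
00 00 00 B2 2C B6 6D 31

4. pop fields op=0x16:5|rd=1:2|pad=0:25 → word b2000000h → 00 00 00 b2
5. adi fields op=0x6:5|rd=0:2|imm=23967276:25 → word 316db62ch → 2c b6 6d 31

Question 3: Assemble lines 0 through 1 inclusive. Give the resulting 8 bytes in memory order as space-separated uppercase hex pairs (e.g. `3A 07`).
0C 00 00 C0 00 00 00 94

line 0 (je): pack op=0x18:5|imm=12:27 = 0xc000000c; little→ 0c 00 00 c0
line 1 (sum): pack op=0x12:5|rd=2:2|rs=0:2|pad=0:23 = 0x94000000; little→ 00 00 00 94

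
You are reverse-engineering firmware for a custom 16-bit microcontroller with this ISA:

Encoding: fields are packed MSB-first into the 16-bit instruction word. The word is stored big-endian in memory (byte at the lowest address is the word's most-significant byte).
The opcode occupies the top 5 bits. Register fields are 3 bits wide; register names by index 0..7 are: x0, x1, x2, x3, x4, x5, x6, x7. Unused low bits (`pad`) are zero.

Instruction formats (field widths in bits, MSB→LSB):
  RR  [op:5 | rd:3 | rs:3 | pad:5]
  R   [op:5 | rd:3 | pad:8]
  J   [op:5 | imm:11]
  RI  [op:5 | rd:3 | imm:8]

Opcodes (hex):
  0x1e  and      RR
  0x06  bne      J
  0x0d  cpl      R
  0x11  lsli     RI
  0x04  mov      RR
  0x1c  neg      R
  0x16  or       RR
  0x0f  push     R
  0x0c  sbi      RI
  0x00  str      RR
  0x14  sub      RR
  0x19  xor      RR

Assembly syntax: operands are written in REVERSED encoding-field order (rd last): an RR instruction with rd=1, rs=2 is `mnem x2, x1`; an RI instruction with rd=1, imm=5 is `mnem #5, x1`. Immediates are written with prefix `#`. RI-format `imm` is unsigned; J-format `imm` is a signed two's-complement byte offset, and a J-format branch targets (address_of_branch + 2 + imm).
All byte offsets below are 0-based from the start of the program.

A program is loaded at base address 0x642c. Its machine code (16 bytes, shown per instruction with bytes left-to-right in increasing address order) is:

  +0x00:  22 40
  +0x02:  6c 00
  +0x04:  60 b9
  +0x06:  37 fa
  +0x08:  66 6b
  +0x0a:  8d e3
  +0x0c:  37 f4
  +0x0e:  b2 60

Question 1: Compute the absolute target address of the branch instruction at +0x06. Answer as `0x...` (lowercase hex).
0x642e

off 0x06: read 37 fa as big → 0x37fa
  top 5b → 0x6 → bne [J]
  imm: (w>>0)&0x7ff=0x7fa (s11→-6) → #-6
  target = base 0x642c + off 0x06 + 2 + imm -6 = 0x642e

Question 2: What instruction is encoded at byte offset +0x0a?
lsli #227, x5

@+0a  big-endian(8d e3) = 0x8de3
  top 5b → 0x11 → lsli [RI]
  [10:8] rd=5 = x5
  [7:0] imm=227 = #227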